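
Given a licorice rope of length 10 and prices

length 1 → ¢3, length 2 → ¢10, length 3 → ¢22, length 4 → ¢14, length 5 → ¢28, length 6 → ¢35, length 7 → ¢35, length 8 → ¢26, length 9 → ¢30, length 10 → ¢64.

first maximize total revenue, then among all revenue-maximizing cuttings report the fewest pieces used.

Consider every possible first cut. r[k] is the best of p[i]+r[k−i] over all sellable i≤k.
r[1] = 3
r[2] = max(3+3, 10+0) = 10
r[3] = max(3+10, 10+3, 22+0) = 22
r[4] = max(3+22, 10+10, 22+3, 14+0) = 25
r[5] = max(3+25, 10+22, 22+10, 14+3, 28+0) = 32
r[6] = max(3+32, 10+25, 22+22, 14+10, 28+3, 35+0) = 44
r[7] = max(3+44, 10+32, 22+25, …, 35+3, 35+0) = 47
r[8] = max(3+47, 10+44, 22+32, …, 35+3, 26+0) = 54
r[9] = max(3+54, 10+47, 22+44, …, 26+3, 30+0) = 66
r[10] = max(3+66, 10+54, 22+47, …, 30+3, 64+0) = 69
Maximum revenue is ¢69.
Now minimize piece count subject to staying optimal: for each k, pieces[k] = 1 + min over i with p[i]+r[k−i]=r[k] of pieces[k−i].
pieces[7] = 3
pieces[8] = 3
pieces[9] = 3
pieces[10] = 4

4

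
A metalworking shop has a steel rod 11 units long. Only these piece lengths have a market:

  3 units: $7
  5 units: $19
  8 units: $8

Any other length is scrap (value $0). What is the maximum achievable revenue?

38

Build f[k] bottom-up: f[k] = max over allowed piece i of (p[i] + f[k−i]).
f[1] = 0
f[2] = 0
f[3] = 7
f[4] = 7
f[5] = 19
f[6] = 19
f[7] = 19
f[8] = 26  (first piece 3, then f[5]=19)
f[9] = 26
f[10] = 38  (first piece 5, then f[5]=19)
f[11] = 38
One optimal cutting: pieces 5 + 5 with 1 unit of scrap → $38.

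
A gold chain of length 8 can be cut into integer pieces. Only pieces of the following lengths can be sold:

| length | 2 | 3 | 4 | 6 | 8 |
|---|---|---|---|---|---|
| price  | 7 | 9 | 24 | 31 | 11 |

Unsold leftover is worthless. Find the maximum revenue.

48

Consider every possible first cut. best[k] is the best of p[i]+best[k−i] over all sellable i≤k.
best[1] = 0
best[2] = 7
best[3] = 9
best[4] = 24
best[5] = 24
best[6] = 31  (first piece 2, then best[4]=24)
best[7] = 33  (first piece 3, then best[4]=24)
best[8] = 48  (first piece 4, then best[4]=24)
One optimal cutting: 4 + 4 → $48.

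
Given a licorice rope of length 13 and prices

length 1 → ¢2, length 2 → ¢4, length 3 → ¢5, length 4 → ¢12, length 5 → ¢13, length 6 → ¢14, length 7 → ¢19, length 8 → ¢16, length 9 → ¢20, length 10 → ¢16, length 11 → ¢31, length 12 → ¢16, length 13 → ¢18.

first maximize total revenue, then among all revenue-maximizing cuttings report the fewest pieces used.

4

Let r[k] be the best obtainable value from length k. For each k, try every first piece i and keep the best of price[i] + r[k−i].
r[1] = 2
r[2] = 4  (first piece 1, then r[1]=2)
r[3] = 6  (first piece 1, then r[2]=4)
r[4] = 12
r[5] = 14  (first piece 1, then r[4]=12)
r[6] = 16  (first piece 1, then r[5]=14)
r[7] = 19
r[8] = 24  (first piece 4, then r[4]=12)
r[9] = 26  (first piece 1, then r[8]=24)
r[10] = 28  (first piece 1, then r[9]=26)
r[11] = 31  (first piece 4, then r[7]=19)
r[12] = 36  (first piece 4, then r[8]=24)
r[13] = 38  (first piece 1, then r[12]=36)
Maximum revenue is ¢38.
Now minimize piece count subject to staying optimal: for each k, pieces[k] = 1 + min over i with p[i]+r[k−i]=r[k] of pieces[k−i].
pieces[10] = 3
pieces[11] = 1
pieces[12] = 3
pieces[13] = 4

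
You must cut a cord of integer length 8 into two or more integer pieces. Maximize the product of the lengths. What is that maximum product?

Let m[k] be the best product for length k (with at least one cut). For each first piece i, the rest contributes max(k−i, m[k−i]).
m[2] = 1*max(1,0) = 1*1 = 1
m[3] = 1*max(2,1) = 1*2 = 2
m[4] = 2*max(2,1) = 2*2 = 4
m[5] = 2*max(3,2) = 2*3 = 6
m[6] = 3*max(3,2) = 3*3 = 9
m[7] = 2*max(5,6) = 2*6 = 12
m[8] = 2*max(6,9) = 2*9 = 18
One optimal split: 3 + 3 + 2; product 3*3*2 = 18.

18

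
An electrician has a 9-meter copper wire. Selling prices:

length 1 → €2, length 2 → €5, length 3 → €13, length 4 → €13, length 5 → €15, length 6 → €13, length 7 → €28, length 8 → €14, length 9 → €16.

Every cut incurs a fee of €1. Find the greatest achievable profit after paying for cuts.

37

Build v[k] bottom-up: v[k] = max over allowed piece i of (p[i] + v[k−i]) − 1 per cut.
v[1] = 2
v[2] = 5
v[3] = 13
v[4] = 14  (first piece 1, then v[3]=13)
v[5] = 17  (first piece 2, then v[3]=13)
v[6] = 25  (first piece 3, then v[3]=13)
v[7] = 28
v[8] = 29  (first piece 1, then v[7]=28)
v[9] = 37  (first piece 3, then v[6]=25)
One optimal plan: pieces 3 + 3 + 3 (2 cuts) → €39 − €2 = €37.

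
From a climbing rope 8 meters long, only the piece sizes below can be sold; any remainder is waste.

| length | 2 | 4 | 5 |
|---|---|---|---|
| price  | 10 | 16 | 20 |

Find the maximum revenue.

Consider every possible first cut. r[k] is the best of p[i]+r[k−i] over all sellable i≤k.
r[1] = 0
r[2] = 10
r[3] = 10
r[4] = max(10+10, 16+0) = 20
r[5] = max(10+10, 16+0, 20+0) = 20
r[6] = max(10+20, 16+10, 20+0) = 30
r[7] = max(10+20, 16+10, 20+10) = 30
r[8] = max(10+30, 16+20, 20+10) = 40
One optimal cutting: 2 + 2 + 2 + 2 → €40.

40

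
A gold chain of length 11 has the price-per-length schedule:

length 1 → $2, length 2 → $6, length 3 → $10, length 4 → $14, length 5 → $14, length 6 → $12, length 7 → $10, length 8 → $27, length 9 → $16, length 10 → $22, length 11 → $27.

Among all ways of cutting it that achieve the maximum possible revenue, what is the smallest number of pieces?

Let r[k] be the best obtainable value from length k. For each k, try every first piece i and keep the best of price[i] + r[k−i].
r[1] = 2
r[2] = 6
r[3] = 10
r[4] = 14
r[5] = 16  (first piece 1, then r[4]=14)
r[6] = 20  (first piece 2, then r[4]=14)
r[7] = 24  (first piece 3, then r[4]=14)
r[8] = 28  (first piece 4, then r[4]=14)
r[9] = 30  (first piece 1, then r[8]=28)
r[10] = 34  (first piece 2, then r[8]=28)
r[11] = 38  (first piece 3, then r[8]=28)
Maximum revenue is $38.
Now minimize piece count subject to staying optimal: for each k, pieces[k] = 1 + min over i with p[i]+r[k−i]=r[k] of pieces[k−i].
pieces[8] = 2
pieces[9] = 3
pieces[10] = 3
pieces[11] = 3

3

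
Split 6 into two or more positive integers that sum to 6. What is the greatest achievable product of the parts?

9

Define prod[k] = max over 1≤i<k of i · max(k−i, prod[k−i]); the inner max lets the remainder stay uncut if that's better.
prod[2] = 1×max(1,0) = 1×1 = 1
prod[3] = 1×max(2,1) = 1×2 = 2
prod[4] = 2×max(2,1) = 2×2 = 4
prod[5] = 2×max(3,2) = 2×3 = 6
prod[6] = 3×max(3,2) = 3×3 = 9
One optimal split: 3 + 3; product 3×3 = 9.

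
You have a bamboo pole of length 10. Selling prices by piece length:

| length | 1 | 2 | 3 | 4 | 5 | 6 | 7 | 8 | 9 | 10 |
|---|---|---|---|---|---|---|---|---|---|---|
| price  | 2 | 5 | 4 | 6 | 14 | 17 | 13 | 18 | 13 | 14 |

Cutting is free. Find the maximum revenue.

28

Let R[k] be the best obtainable value from length k. For each k, try every first piece i and keep the best of price[i] + R[k−i].
R[1] = 2
R[2] = 5
R[3] = 7  (first piece 1, then R[2]=5)
R[4] = 10  (first piece 2, then R[2]=5)
R[5] = 14
R[6] = 17
R[7] = 19  (first piece 1, then R[6]=17)
R[8] = 22  (first piece 2, then R[6]=17)
R[9] = 24  (first piece 1, then R[8]=22)
R[10] = 28  (first piece 5, then R[5]=14)
One optimal cutting: 5 + 5 → $14 + $14 = $28.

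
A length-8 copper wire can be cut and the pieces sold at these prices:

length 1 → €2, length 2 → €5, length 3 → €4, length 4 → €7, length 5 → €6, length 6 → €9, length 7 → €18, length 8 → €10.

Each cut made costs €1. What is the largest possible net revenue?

19

Let net[k] be the best obtainable value from length k. For each k, try every first piece i and keep the best of price[i] + net[k−i] minus the 1 cut fee when i<k.
net[1] = 2
net[2] = 5
net[3] = 6  (first piece 1, then net[2]=5)
net[4] = 9  (first piece 2, then net[2]=5)
net[5] = 10  (first piece 1, then net[4]=9)
net[6] = 13  (first piece 2, then net[4]=9)
net[7] = 18
net[8] = 19  (first piece 1, then net[7]=18)
One optimal plan: pieces 7 + 1 (1 cut) → €20 − €1 = €19.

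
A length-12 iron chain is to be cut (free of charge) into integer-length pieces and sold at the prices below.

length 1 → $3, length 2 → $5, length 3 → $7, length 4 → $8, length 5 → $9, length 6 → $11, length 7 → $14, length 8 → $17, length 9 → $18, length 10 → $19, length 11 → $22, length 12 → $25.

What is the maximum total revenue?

Consider every possible first cut. r[k] is the best of p[i]+r[k−i] over all sellable i≤k.
r[1] = 3
r[2] = 6  (first piece 1, then r[1]=3)
r[3] = 9  (first piece 1, then r[2]=6)
r[4] = 12  (first piece 1, then r[3]=9)
r[5] = 15  (first piece 1, then r[4]=12)
r[6] = 18  (first piece 1, then r[5]=15)
r[7] = 21  (first piece 1, then r[6]=18)
r[8] = 24  (first piece 1, then r[7]=21)
r[9] = 27  (first piece 1, then r[8]=24)
r[10] = 30  (first piece 1, then r[9]=27)
r[11] = 33  (first piece 1, then r[10]=30)
r[12] = 36  (first piece 1, then r[11]=33)
One optimal cutting: 1 + 1 + 1 + 1 + 1 + 1 + 1 + 1 + 1 + 1 + 1 + 1 → $3 + $3 + $3 + $3 + $3 + $3 + $3 + $3 + $3 + $3 + $3 + $3 = $36.

36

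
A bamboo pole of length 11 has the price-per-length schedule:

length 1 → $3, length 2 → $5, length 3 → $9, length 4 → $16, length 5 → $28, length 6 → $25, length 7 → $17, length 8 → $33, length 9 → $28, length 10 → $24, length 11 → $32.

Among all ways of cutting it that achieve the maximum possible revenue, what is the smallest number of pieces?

Build r[k] bottom-up: r[k] = max over allowed piece i of (p[i] + r[k−i]).
r[1] = 3
r[2] = max(3+3, 5+0) = 6
r[3] = max(3+6, 5+3, 9+0) = 9
r[4] = max(3+9, 5+6, 9+3, 16+0) = 16
r[5] = max(3+16, 5+9, 9+6, 16+3, 28+0) = 28
r[6] = max(3+28, 5+16, 9+9, 16+6, 28+3, 25+0) = 31
r[7] = max(3+31, 5+28, 9+16, …, 25+3, 17+0) = 34
r[8] = max(3+34, 5+31, 9+28, …, 17+3, 33+0) = 37
r[9] = max(3+37, 5+34, 9+31, …, 33+3, 28+0) = 44
r[10] = max(3+44, 5+37, 9+34, …, 28+3, 24+0) = 56
r[11] = max(3+56, 5+44, 9+37, …, 24+3, 32+0) = 59
Maximum revenue is $59.
Now minimize piece count subject to staying optimal: for each k, pieces[k] = 1 + min over i with p[i]+r[k−i]=r[k] of pieces[k−i].
pieces[8] = 2
pieces[9] = 2
pieces[10] = 2
pieces[11] = 3

3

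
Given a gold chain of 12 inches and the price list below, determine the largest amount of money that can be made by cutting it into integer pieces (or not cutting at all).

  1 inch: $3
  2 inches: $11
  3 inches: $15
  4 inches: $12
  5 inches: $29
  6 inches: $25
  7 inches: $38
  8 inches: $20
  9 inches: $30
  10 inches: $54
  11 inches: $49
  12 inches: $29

Build v[k] bottom-up: v[k] = max over allowed piece i of (p[i] + v[k−i]).
v[1] = 3
v[2] = 11
v[3] = 15
v[4] = 22  (first piece 2, then v[2]=11)
v[5] = 29
v[6] = 33  (first piece 2, then v[4]=22)
v[7] = 40  (first piece 2, then v[5]=29)
v[8] = 44  (first piece 2, then v[6]=33)
v[9] = 51  (first piece 2, then v[7]=40)
v[10] = 58  (first piece 5, then v[5]=29)
v[11] = 62  (first piece 2, then v[9]=51)
v[12] = 69  (first piece 2, then v[10]=58)
One optimal cutting: 5 + 5 + 2 → $29 + $29 + $11 = $69.

69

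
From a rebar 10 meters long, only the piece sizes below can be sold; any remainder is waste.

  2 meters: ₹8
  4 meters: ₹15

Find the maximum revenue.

40

Consider every possible first cut. best[k] is the best of p[i]+best[k−i] over all sellable i≤k.
best[1] = 0
best[2] = 8
best[3] = 8
best[4] = max(8+8, 15+0) = 16
best[5] = max(8+8, 15+0) = 16
best[6] = max(8+16, 15+8) = 24
best[7] = max(8+16, 15+8) = 24
best[8] = max(8+24, 15+16) = 32
best[9] = max(8+24, 15+16) = 32
best[10] = max(8+32, 15+24) = 40
One optimal cutting: 2 + 2 + 2 + 2 + 2 → ₹40.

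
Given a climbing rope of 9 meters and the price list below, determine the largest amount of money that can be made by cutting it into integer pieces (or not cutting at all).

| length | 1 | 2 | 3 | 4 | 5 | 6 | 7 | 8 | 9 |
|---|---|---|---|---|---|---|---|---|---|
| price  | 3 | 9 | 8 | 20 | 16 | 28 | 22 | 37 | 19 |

Consider every possible first cut. R[k] is the best of p[i]+R[k−i] over all sellable i≤k.
R[1] = 3
R[2] = 9
R[3] = 12  (first piece 1, then R[2]=9)
R[4] = 20
R[5] = 23  (first piece 1, then R[4]=20)
R[6] = 29  (first piece 2, then R[4]=20)
R[7] = 32  (first piece 1, then R[6]=29)
R[8] = 40  (first piece 4, then R[4]=20)
R[9] = 43  (first piece 1, then R[8]=40)
One optimal cutting: 4 + 4 + 1 → €20 + €20 + €3 = €43.

43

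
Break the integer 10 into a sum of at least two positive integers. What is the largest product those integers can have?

36

Define f[k] = max over 1≤i<k of i · max(k−i, f[k−i]); the inner max lets the remainder stay uncut if that's better.
f[2] = 1·max(1,0) = 1·1 = 1
f[3] = 1·max(2,1) = 1·2 = 2
f[4] = 2·max(2,1) = 2·2 = 4
f[5] = 2·max(3,2) = 2·3 = 6
f[6] = 3·max(3,2) = 3·3 = 9
f[7] = 2·max(5,6) = 2·6 = 12
f[8] = 2·max(6,9) = 2·9 = 18
f[9] = 3·max(6,9) = 3·9 = 27
f[10] = 2·max(8,18) = 2·18 = 36
One optimal split: 3 + 3 + 2 + 2; product 3·3·2·2 = 36.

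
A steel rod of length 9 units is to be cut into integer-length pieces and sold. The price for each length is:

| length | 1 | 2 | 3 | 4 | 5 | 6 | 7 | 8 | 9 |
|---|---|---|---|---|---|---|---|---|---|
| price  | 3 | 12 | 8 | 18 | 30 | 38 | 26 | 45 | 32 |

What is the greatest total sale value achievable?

Consider every possible first cut. R[k] is the best of p[i]+R[k−i] over all sellable i≤k.
R[1] = 3
R[2] = max(3+3, 12+0) = 12
R[3] = max(3+12, 12+3, 8+0) = 15
R[4] = max(3+15, 12+12, 8+3, 18+0) = 24
R[5] = max(3+24, 12+15, 8+12, 18+3, 30+0) = 30
R[6] = max(3+30, 12+24, 8+15, 18+12, 30+3, 38+0) = 38
R[7] = max(3+38, 12+30, 8+24, …, 38+3, 26+0) = 42
R[8] = max(3+42, 12+38, 8+30, …, 26+3, 45+0) = 50
R[9] = max(3+50, 12+42, 8+38, …, 45+3, 32+0) = 54
One optimal cutting: 5 + 2 + 2 → $30 + $12 + $12 = $54.

54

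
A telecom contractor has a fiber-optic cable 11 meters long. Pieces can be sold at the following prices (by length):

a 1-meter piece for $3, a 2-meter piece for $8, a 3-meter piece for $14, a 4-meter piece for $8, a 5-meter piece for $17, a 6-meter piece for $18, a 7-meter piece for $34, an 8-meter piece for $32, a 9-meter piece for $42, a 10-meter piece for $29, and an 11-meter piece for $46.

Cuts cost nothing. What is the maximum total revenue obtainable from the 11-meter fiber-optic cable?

51

Let r[k] be the best obtainable value from length k. For each k, try every first piece i and keep the best of price[i] + r[k−i].
r[1] = 3
r[2] = 8
r[3] = 14
r[4] = 17  (first piece 1, then r[3]=14)
r[5] = 22  (first piece 2, then r[3]=14)
r[6] = 28  (first piece 3, then r[3]=14)
r[7] = 34
r[8] = 37  (first piece 1, then r[7]=34)
r[9] = 42  (first piece 2, then r[7]=34)
r[10] = 48  (first piece 3, then r[7]=34)
r[11] = 51  (first piece 1, then r[10]=48)
One optimal cutting: 7 + 3 + 1 → $34 + $14 + $3 = $51.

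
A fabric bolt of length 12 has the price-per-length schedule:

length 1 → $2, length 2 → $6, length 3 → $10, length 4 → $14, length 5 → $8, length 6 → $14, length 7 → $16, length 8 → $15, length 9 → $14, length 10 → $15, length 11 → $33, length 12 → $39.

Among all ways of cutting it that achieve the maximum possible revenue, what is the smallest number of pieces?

3

Let r[k] be the best obtainable value from length k. For each k, try every first piece i and keep the best of price[i] + r[k−i].
r[1] = 2
r[2] = max(2+2, 6+0) = 6
r[3] = max(2+6, 6+2, 10+0) = 10
r[4] = max(2+10, 6+6, 10+2, 14+0) = 14
r[5] = max(2+14, 6+10, 10+6, 14+2, 8+0) = 16
r[6] = max(2+16, 6+14, 10+10, 14+6, 8+2, 14+0) = 20
r[7] = max(2+20, 6+16, 10+14, …, 14+2, 16+0) = 24
r[8] = max(2+24, 6+20, 10+16, …, 16+2, 15+0) = 28
r[9] = max(2+28, 6+24, 10+20, …, 15+2, 14+0) = 30
r[10] = max(2+30, 6+28, 10+24, …, 14+2, 15+0) = 34
r[11] = max(2+34, 6+30, 10+28, …, 15+2, 33+0) = 38
r[12] = max(2+38, 6+34, 10+30, …, 33+2, 39+0) = 42
Maximum revenue is $42.
Now minimize piece count subject to staying optimal: for each k, pieces[k] = 1 + min over i with p[i]+r[k−i]=r[k] of pieces[k−i].
pieces[9] = 3
pieces[10] = 3
pieces[11] = 3
pieces[12] = 3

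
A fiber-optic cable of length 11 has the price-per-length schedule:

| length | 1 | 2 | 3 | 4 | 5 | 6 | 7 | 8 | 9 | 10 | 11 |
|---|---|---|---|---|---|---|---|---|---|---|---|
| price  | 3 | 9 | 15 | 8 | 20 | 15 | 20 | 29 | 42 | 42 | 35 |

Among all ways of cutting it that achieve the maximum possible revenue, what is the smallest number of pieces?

Let r[k] be the best obtainable value from length k. For each k, try every first piece i and keep the best of price[i] + r[k−i].
r[1] = 3
r[2] = max(3+3, 9+0) = 9
r[3] = max(3+9, 9+3, 15+0) = 15
r[4] = max(3+15, 9+9, 15+3, 8+0) = 18
r[5] = max(3+18, 9+15, 15+9, 8+3, 20+0) = 24
r[6] = max(3+24, 9+18, 15+15, 8+9, 20+3, 15+0) = 30
r[7] = max(3+30, 9+24, 15+18, …, 15+3, 20+0) = 33
r[8] = max(3+33, 9+30, 15+24, …, 20+3, 29+0) = 39
r[9] = max(3+39, 9+33, 15+30, …, 29+3, 42+0) = 45
r[10] = max(3+45, 9+39, 15+33, …, 42+3, 42+0) = 48
r[11] = max(3+48, 9+45, 15+39, …, 42+3, 35+0) = 54
Maximum revenue is $54.
Now minimize piece count subject to staying optimal: for each k, pieces[k] = 1 + min over i with p[i]+r[k−i]=r[k] of pieces[k−i].
pieces[8] = 3
pieces[9] = 3
pieces[10] = 4
pieces[11] = 4

4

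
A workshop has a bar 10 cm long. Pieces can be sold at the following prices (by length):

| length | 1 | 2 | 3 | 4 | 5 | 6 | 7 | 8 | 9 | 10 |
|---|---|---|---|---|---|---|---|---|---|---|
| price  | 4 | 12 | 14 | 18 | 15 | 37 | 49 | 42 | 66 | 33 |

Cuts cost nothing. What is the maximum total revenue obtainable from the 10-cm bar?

70

Consider every possible first cut. best[k] is the best of p[i]+best[k−i] over all sellable i≤k.
best[1] = 4
best[2] = 12
best[3] = 16  (first piece 1, then best[2]=12)
best[4] = 24  (first piece 2, then best[2]=12)
best[5] = 28  (first piece 1, then best[4]=24)
best[6] = 37
best[7] = 49
best[8] = 53  (first piece 1, then best[7]=49)
best[9] = 66
best[10] = 70  (first piece 1, then best[9]=66)
One optimal cutting: 9 + 1 → €66 + €4 = €70.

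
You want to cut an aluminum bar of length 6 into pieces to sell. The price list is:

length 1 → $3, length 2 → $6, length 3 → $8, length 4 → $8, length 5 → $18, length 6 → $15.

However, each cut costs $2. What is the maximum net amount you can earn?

19

Consider every possible first cut. net[k] is the best of p[i]+net[k−i] over all sellable i≤k, charging 2 whenever i<k.
net[1] = 3
net[2] = max(3+3-2, 6+0) = 6
net[3] = max(3+6-2, 6+3-2, 8+0) = 8
net[4] = max(3+8-2, 6+6-2, 8+3-2, 8+0) = 10
net[5] = max(3+10-2, 6+8-2, 8+6-2, 8+3-2, 18+0) = 18
net[6] = max(3+18-2, 6+10-2, 8+8-2, 8+6-2, 18+3-2, 15+0) = 19
One optimal plan: pieces 5 + 1 (1 cut) → $21 − $2 = $19.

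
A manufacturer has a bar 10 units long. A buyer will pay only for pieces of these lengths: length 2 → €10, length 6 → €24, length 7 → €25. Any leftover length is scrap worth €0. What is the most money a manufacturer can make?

50

Let r[k] be the best obtainable value from length k. For each k, try every first piece i and keep the best of price[i] + r[k−i].
r[1] = 0
r[2] = 10
r[3] = 10
r[4] = 20  (first piece 2, then r[2]=10)
r[5] = 20
r[6] = max(10+20, 24+0) = 30
r[7] = max(10+20, 24+0, 25+0) = 30
r[8] = max(10+30, 24+10, 25+0) = 40
r[9] = max(10+30, 24+10, 25+10) = 40
r[10] = max(10+40, 24+20, 25+10) = 50
One optimal cutting: 2 + 2 + 2 + 2 + 2 → €50.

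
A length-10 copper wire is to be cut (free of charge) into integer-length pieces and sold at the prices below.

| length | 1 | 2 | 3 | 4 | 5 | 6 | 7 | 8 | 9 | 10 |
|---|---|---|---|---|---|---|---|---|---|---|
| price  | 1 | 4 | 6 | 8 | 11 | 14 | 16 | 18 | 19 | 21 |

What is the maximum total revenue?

22

Consider every possible first cut. R[k] is the best of p[i]+R[k−i] over all sellable i≤k.
R[1] = 1
R[2] = max(1+1, 4+0) = 4
R[3] = max(1+4, 4+1, 6+0) = 6
R[4] = max(1+6, 4+4, 6+1, 8+0) = 8
R[5] = max(1+8, 4+6, 6+4, 8+1, 11+0) = 11
R[6] = max(1+11, 4+8, 6+6, 8+4, 11+1, 14+0) = 14
R[7] = max(1+14, 4+11, 6+8, …, 14+1, 16+0) = 16
R[8] = max(1+16, 4+14, 6+11, …, 16+1, 18+0) = 18
R[9] = max(1+18, 4+16, 6+14, …, 18+1, 19+0) = 20
R[10] = max(1+20, 4+18, 6+16, …, 19+1, 21+0) = 22
One optimal cutting: 6 + 2 + 2 → €14 + €4 + €4 = €22.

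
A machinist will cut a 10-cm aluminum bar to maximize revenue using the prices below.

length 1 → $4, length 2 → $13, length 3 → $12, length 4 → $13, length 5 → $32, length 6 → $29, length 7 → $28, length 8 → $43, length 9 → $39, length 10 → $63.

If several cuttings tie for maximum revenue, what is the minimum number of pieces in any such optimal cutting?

5

Let r[k] be the best obtainable value from length k. For each k, try every first piece i and keep the best of price[i] + r[k−i].
r[1] = 4
r[2] = max(4+4, 13+0) = 13
r[3] = max(4+13, 13+4, 12+0) = 17
r[4] = max(4+17, 13+13, 12+4, 13+0) = 26
r[5] = max(4+26, 13+17, 12+13, 13+4, 32+0) = 32
r[6] = max(4+32, 13+26, 12+17, 13+13, 32+4, 29+0) = 39
r[7] = max(4+39, 13+32, 12+26, …, 29+4, 28+0) = 45
r[8] = max(4+45, 13+39, 12+32, …, 28+4, 43+0) = 52
r[9] = max(4+52, 13+45, 12+39, …, 43+4, 39+0) = 58
r[10] = max(4+58, 13+52, 12+45, …, 39+4, 63+0) = 65
Maximum revenue is $65.
Now minimize piece count subject to staying optimal: for each k, pieces[k] = 1 + min over i with p[i]+r[k−i]=r[k] of pieces[k−i].
pieces[7] = 2
pieces[8] = 4
pieces[9] = 3
pieces[10] = 5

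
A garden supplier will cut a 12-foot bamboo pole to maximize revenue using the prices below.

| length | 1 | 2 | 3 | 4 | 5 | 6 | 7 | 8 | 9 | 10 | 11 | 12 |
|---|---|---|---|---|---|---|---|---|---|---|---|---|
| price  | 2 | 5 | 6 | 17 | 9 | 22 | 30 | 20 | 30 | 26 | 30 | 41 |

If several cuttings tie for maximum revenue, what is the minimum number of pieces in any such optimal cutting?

3

Consider every possible first cut. r[k] is the best of p[i]+r[k−i] over all sellable i≤k.
r[1] = 2
r[2] = 5
r[3] = 7  (first piece 1, then r[2]=5)
r[4] = 17
r[5] = 19  (first piece 1, then r[4]=17)
r[6] = 22  (first piece 2, then r[4]=17)
r[7] = 30
r[8] = 34  (first piece 4, then r[4]=17)
r[9] = 36  (first piece 1, then r[8]=34)
r[10] = 39  (first piece 2, then r[8]=34)
r[11] = 47  (first piece 4, then r[7]=30)
r[12] = 51  (first piece 4, then r[8]=34)
Maximum revenue is $51.
Now minimize piece count subject to staying optimal: for each k, pieces[k] = 1 + min over i with p[i]+r[k−i]=r[k] of pieces[k−i].
pieces[9] = 3
pieces[10] = 2
pieces[11] = 2
pieces[12] = 3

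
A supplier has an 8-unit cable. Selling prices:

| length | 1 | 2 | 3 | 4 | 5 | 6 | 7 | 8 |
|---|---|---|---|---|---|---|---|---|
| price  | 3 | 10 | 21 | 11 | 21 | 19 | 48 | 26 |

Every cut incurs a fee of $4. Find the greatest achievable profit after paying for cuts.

47

Build v[k] bottom-up: v[k] = max over allowed piece i of (p[i] + v[k−i]) − 4 per cut.
v[1] = 3
v[2] = 10
v[3] = 21
v[4] = 20  (first piece 1, then v[3]=21)
v[5] = 27  (first piece 2, then v[3]=21)
v[6] = 38  (first piece 3, then v[3]=21)
v[7] = 48
v[8] = 47  (first piece 1, then v[7]=48)
One optimal plan: pieces 7 + 1 (1 cut) → $51 − $4 = $47.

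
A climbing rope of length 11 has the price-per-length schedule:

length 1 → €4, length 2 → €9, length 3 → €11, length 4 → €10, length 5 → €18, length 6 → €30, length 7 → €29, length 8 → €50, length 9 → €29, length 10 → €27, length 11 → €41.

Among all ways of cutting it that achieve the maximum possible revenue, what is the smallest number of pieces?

3

Build r[k] bottom-up: r[k] = max over allowed piece i of (p[i] + r[k−i]).
r[1] = 4
r[2] = 9
r[3] = 13  (first piece 1, then r[2]=9)
r[4] = 18  (first piece 2, then r[2]=9)
r[5] = 22  (first piece 1, then r[4]=18)
r[6] = 30
r[7] = 34  (first piece 1, then r[6]=30)
r[8] = 50
r[9] = 54  (first piece 1, then r[8]=50)
r[10] = 59  (first piece 2, then r[8]=50)
r[11] = 63  (first piece 1, then r[10]=59)
Maximum revenue is €63.
Now minimize piece count subject to staying optimal: for each k, pieces[k] = 1 + min over i with p[i]+r[k−i]=r[k] of pieces[k−i].
pieces[8] = 1
pieces[9] = 2
pieces[10] = 2
pieces[11] = 3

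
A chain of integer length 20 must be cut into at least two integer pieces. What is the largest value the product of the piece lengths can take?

Fill g[k] for k=2..20: at each k try every first piece i and multiply by the better of (k−i) uncut or g[k−i].
g[2] = 1×max(1,0) = 1×1 = 1
g[3] = max(1×2, 2×1) = 2
g[4] = max(1×3, 2×2, 3×1) = 4
g[5] = max(1×4, 2×3, 3×2, 4×1) = 6
g[6] = max(1×6, 2×4, 3×3, 4×2, 5×1) = 9
g[7] = max(1×9, 2×6, 3×4, 4×3, 5×2, 6×1) = 12
g[8] = max(1×12, 2×9, 3×6, …, 6×2, 7×1) = 18
g[9] = max(1×18, 2×12, 3×9, …, 7×2, 8×1) = 27
g[10] = max(1×27, 2×18, 3×12, …, 8×2, 9×1) = 36
g[11] = max(1×36, 2×27, 3×18, …, 9×2, 10×1) = 54
g[12] = max(1×54, 2×36, 3×27, …, 10×2, 11×1) = 81
g[13] = max(1×81, 2×54, 3×36, …, 11×2, 12×1) = 108
g[14] = max(1×108, 2×81, 3×54, …, 12×2, 13×1) = 162
g[15] = max(1×162, 2×108, 3×81, …, 13×2, 14×1) = 243
g[16] = max(1×243, 2×162, 3×108, …, 14×2, 15×1) = 324
g[17] = max(1×324, 2×243, 3×162, …, 15×2, 16×1) = 486
g[18] = max(1×486, 2×324, 3×243, …, 16×2, 17×1) = 729
g[19] = max(1×729, 2×486, 3×324, …, 17×2, 18×1) = 972
g[20] = max(1×972, 2×729, 3×486, …, 18×2, 19×1) = 1458
One optimal split: 3 + 3 + 3 + 3 + 3 + 3 + 2; product 3×3×3×3×3×3×2 = 1458.

1458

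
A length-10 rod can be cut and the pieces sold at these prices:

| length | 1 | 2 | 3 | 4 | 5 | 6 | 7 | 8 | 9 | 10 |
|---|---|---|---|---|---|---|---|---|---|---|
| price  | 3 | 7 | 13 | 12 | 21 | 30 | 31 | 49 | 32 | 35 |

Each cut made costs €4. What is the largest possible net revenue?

52

Build r[k] bottom-up: r[k] = max over allowed piece i of (p[i] + r[k−i]) − 4 per cut.
r[1] = 3
r[2] = 7
r[3] = 13
r[4] = 12  (first piece 1, then r[3]=13)
r[5] = 21
r[6] = 30
r[7] = 31
r[8] = 49
r[9] = 48  (first piece 1, then r[8]=49)
r[10] = 52  (first piece 2, then r[8]=49)
One optimal plan: pieces 8 + 2 (1 cut) → €56 − €4 = €52.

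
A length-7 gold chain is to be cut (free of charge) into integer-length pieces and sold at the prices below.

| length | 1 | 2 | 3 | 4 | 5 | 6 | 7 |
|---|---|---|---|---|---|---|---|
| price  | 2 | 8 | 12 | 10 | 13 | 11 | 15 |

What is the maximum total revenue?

28

Build R[k] bottom-up: R[k] = max over allowed piece i of (p[i] + R[k−i]).
R[1] = 2
R[2] = 8
R[3] = 12
R[4] = 16  (first piece 2, then R[2]=8)
R[5] = 20  (first piece 2, then R[3]=12)
R[6] = 24  (first piece 2, then R[4]=16)
R[7] = 28  (first piece 2, then R[5]=20)
One optimal cutting: 3 + 2 + 2 → $12 + $8 + $8 = $28.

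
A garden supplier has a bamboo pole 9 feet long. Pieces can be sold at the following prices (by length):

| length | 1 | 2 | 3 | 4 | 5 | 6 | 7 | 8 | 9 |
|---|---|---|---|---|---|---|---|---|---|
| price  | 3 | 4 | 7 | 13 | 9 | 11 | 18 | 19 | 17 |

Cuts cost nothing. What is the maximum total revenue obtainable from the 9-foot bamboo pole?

Build best[k] bottom-up: best[k] = max over allowed piece i of (p[i] + best[k−i]).
best[1] = 3
best[2] = max(3+3, 4+0) = 6
best[3] = max(3+6, 4+3, 7+0) = 9
best[4] = max(3+9, 4+6, 7+3, 13+0) = 13
best[5] = max(3+13, 4+9, 7+6, 13+3, 9+0) = 16
best[6] = max(3+16, 4+13, 7+9, 13+6, 9+3, 11+0) = 19
best[7] = max(3+19, 4+16, 7+13, …, 11+3, 18+0) = 22
best[8] = max(3+22, 4+19, 7+16, …, 18+3, 19+0) = 26
best[9] = max(3+26, 4+22, 7+19, …, 19+3, 17+0) = 29
One optimal cutting: 4 + 4 + 1 → $13 + $13 + $3 = $29.

29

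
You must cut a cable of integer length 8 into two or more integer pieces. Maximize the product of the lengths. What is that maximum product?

Let f[k] be the best product for length k (with at least one cut). For each first piece i, the rest contributes max(k−i, f[k−i]).
f[2] = 1·max(1,0) = 1·1 = 1
f[3] = max(1·2, 2·1) = 2
f[4] = max(1·3, 2·2, 3·1) = 4
f[5] = max(1·4, 2·3, 3·2, 4·1) = 6
f[6] = max(1·6, 2·4, 3·3, 4·2, 5·1) = 9
f[7] = max(1·9, 2·6, 3·4, 4·3, 5·2, 6·1) = 12
f[8] = max(1·12, 2·9, 3·6, …, 6·2, 7·1) = 18
One optimal split: 3 + 3 + 2; product 3·3·2 = 18.

18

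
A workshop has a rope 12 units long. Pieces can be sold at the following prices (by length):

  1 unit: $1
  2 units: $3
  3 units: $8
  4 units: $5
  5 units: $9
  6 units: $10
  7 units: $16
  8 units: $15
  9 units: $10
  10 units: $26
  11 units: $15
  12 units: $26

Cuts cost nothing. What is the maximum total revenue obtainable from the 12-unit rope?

32

Consider every possible first cut. R[k] is the best of p[i]+R[k−i] over all sellable i≤k.
R[1] = 1
R[2] = 3
R[3] = 8
R[4] = 9  (first piece 1, then R[3]=8)
R[5] = 11  (first piece 2, then R[3]=8)
R[6] = 16  (first piece 3, then R[3]=8)
R[7] = 17  (first piece 1, then R[6]=16)
R[8] = 19  (first piece 2, then R[6]=16)
R[9] = 24  (first piece 3, then R[6]=16)
R[10] = 26
R[11] = 27  (first piece 1, then R[10]=26)
R[12] = 32  (first piece 3, then R[9]=24)
One optimal cutting: 3 + 3 + 3 + 3 → $8 + $8 + $8 + $8 = $32.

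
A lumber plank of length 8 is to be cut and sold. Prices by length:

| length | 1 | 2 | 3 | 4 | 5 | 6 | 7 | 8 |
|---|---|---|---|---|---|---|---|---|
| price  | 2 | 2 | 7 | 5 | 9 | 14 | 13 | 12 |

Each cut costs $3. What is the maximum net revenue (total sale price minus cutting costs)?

13

Consider every possible first cut. v[k] is the best of p[i]+v[k−i] over all sellable i≤k, charging 3 whenever i<k.
v[1] = 2
v[2] = max(2+2-3, 2+0) = 2
v[3] = max(2+2-3, 2+2-3, 7+0) = 7
v[4] = max(2+7-3, 2+2-3, 7+2-3, 5+0) = 6
v[5] = max(2+6-3, 2+7-3, 7+2-3, 5+2-3, 9+0) = 9
v[6] = max(2+9-3, 2+6-3, 7+7-3, 5+2-3, 9+2-3, 14+0) = 14
v[7] = max(2+14-3, 2+9-3, 7+6-3, …, 14+2-3, 13+0) = 13
v[8] = max(2+13-3, 2+14-3, 7+9-3, …, 13+2-3, 12+0) = 13
One optimal plan: pieces 6 + 2 (1 cut) → $16 − $3 = $13.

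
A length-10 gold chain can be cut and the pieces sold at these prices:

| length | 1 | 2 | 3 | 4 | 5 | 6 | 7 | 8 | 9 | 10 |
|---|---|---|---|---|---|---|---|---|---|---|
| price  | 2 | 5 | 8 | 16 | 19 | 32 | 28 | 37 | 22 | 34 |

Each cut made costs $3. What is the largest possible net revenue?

Build net[k] bottom-up: net[k] = max over allowed piece i of (p[i] + net[k−i]) − 3 per cut.
net[1] = 2
net[2] = 5
net[3] = 8
net[4] = 16
net[5] = 19
net[6] = 32
net[7] = 31  (first piece 1, then net[6]=32)
net[8] = 37
net[9] = 37  (first piece 3, then net[6]=32)
net[10] = 45  (first piece 4, then net[6]=32)
One optimal plan: pieces 6 + 4 (1 cut) → $48 − $3 = $45.

45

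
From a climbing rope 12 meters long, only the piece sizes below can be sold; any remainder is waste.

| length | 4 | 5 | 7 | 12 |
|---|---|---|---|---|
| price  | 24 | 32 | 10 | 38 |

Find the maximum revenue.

Consider every possible first cut. best[k] is the best of p[i]+best[k−i] over all sellable i≤k.
best[1] = 0
best[2] = 0
best[3] = 0
best[4] = 24
best[5] = max(24+0, 32+0) = 32
best[6] = max(24+0, 32+0) = 32
best[7] = max(24+0, 32+0, 10+0) = 32
best[8] = max(24+24, 32+0, 10+0) = 48
best[9] = max(24+32, 32+24, 10+0) = 56
best[10] = max(24+32, 32+32, 10+0) = 64
best[11] = max(24+32, 32+32, 10+24) = 64
best[12] = max(24+48, 32+32, 10+32, 38+0) = 72
One optimal cutting: 4 + 4 + 4 → €72.

72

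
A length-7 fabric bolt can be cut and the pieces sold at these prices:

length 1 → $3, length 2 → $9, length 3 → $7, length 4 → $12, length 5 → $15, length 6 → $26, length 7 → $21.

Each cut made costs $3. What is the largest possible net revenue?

Consider every possible first cut. v[k] is the best of p[i]+v[k−i] over all sellable i≤k, charging 3 whenever i<k.
v[1] = 3
v[2] = 9
v[3] = 9  (first piece 1, then v[2]=9)
v[4] = 15  (first piece 2, then v[2]=9)
v[5] = 15  (first piece 1, then v[4]=15)
v[6] = 26
v[7] = 26  (first piece 1, then v[6]=26)
One optimal plan: pieces 6 + 1 (1 cut) → $29 − $3 = $26.

26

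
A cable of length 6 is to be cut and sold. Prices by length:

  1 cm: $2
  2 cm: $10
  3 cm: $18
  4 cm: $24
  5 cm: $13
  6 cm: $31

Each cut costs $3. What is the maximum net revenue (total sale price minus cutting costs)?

Build v[k] bottom-up: v[k] = max over allowed piece i of (p[i] + v[k−i]) − 3 per cut.
v[1] = 2
v[2] = 10
v[3] = 18
v[4] = 24
v[5] = 25  (first piece 2, then v[3]=18)
v[6] = 33  (first piece 3, then v[3]=18)
One optimal plan: pieces 3 + 3 (1 cut) → $36 − $3 = $33.

33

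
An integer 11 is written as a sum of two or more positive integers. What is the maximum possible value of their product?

54

Let prod[k] be the best product for length k (with at least one cut). For each first piece i, the rest contributes max(k−i, prod[k−i]).
prod[2] = 1*max(1,0) = 1*1 = 1
prod[3] = 1*max(2,1) = 1*2 = 2
prod[4] = 2*max(2,1) = 2*2 = 4
prod[5] = 2*max(3,2) = 2*3 = 6
prod[6] = 3*max(3,2) = 3*3 = 9
prod[7] = 2*max(5,6) = 2*6 = 12
prod[8] = 2*max(6,9) = 2*9 = 18
prod[9] = 3*max(6,9) = 3*9 = 27
prod[10] = 2*max(8,18) = 2*18 = 36
prod[11] = 2*max(9,27) = 2*27 = 54
One optimal split: 3 + 3 + 3 + 2; product 3*3*3*2 = 54.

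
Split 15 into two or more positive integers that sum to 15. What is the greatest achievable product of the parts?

Define g[k] = max over 1≤i<k of i · max(k−i, g[k−i]); the inner max lets the remainder stay uncut if that's better.
g[2] = 1*max(1,0) = 1*1 = 1
g[3] = max(1*2, 2*1) = 2
g[4] = max(1*3, 2*2, 3*1) = 4
g[5] = max(1*4, 2*3, 3*2, 4*1) = 6
g[6] = max(1*6, 2*4, 3*3, 4*2, 5*1) = 9
g[7] = max(1*9, 2*6, 3*4, 4*3, 5*2, 6*1) = 12
g[8] = max(1*12, 2*9, 3*6, …, 6*2, 7*1) = 18
g[9] = max(1*18, 2*12, 3*9, …, 7*2, 8*1) = 27
g[10] = max(1*27, 2*18, 3*12, …, 8*2, 9*1) = 36
g[11] = max(1*36, 2*27, 3*18, …, 9*2, 10*1) = 54
g[12] = max(1*54, 2*36, 3*27, …, 10*2, 11*1) = 81
g[13] = max(1*81, 2*54, 3*36, …, 11*2, 12*1) = 108
g[14] = max(1*108, 2*81, 3*54, …, 12*2, 13*1) = 162
g[15] = max(1*162, 2*108, 3*81, …, 13*2, 14*1) = 243
One optimal split: 3 + 3 + 3 + 3 + 3; product 3*3*3*3*3 = 243.

243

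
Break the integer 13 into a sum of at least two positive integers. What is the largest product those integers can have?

108

Let P[k] be the best product for length k (with at least one cut). For each first piece i, the rest contributes max(k−i, P[k−i]).
P[2] = 1·max(1,0) = 1·1 = 1
P[3] = max(1·2, 2·1) = 2
P[4] = max(1·3, 2·2, 3·1) = 4
P[5] = max(1·4, 2·3, 3·2, 4·1) = 6
P[6] = max(1·6, 2·4, 3·3, 4·2, 5·1) = 9
P[7] = max(1·9, 2·6, 3·4, 4·3, 5·2, 6·1) = 12
P[8] = max(1·12, 2·9, 3·6, …, 6·2, 7·1) = 18
P[9] = max(1·18, 2·12, 3·9, …, 7·2, 8·1) = 27
P[10] = max(1·27, 2·18, 3·12, …, 8·2, 9·1) = 36
P[11] = max(1·36, 2·27, 3·18, …, 9·2, 10·1) = 54
P[12] = max(1·54, 2·36, 3·27, …, 10·2, 11·1) = 81
P[13] = max(1·81, 2·54, 3·36, …, 11·2, 12·1) = 108
One optimal split: 3 + 3 + 3 + 2 + 2; product 3·3·3·2·2 = 108.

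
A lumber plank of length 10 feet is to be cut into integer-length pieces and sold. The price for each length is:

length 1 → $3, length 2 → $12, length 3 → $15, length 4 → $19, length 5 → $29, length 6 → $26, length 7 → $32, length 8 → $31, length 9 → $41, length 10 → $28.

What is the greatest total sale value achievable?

Let v[k] be the best obtainable value from length k. For each k, try every first piece i and keep the best of price[i] + v[k−i].
v[1] = 3
v[2] = max(3+3, 12+0) = 12
v[3] = max(3+12, 12+3, 15+0) = 15
v[4] = max(3+15, 12+12, 15+3, 19+0) = 24
v[5] = max(3+24, 12+15, 15+12, 19+3, 29+0) = 29
v[6] = max(3+29, 12+24, 15+15, 19+12, 29+3, 26+0) = 36
v[7] = max(3+36, 12+29, 15+24, …, 26+3, 32+0) = 41
v[8] = max(3+41, 12+36, 15+29, …, 32+3, 31+0) = 48
v[9] = max(3+48, 12+41, 15+36, …, 31+3, 41+0) = 53
v[10] = max(3+53, 12+48, 15+41, …, 41+3, 28+0) = 60
One optimal cutting: 2 + 2 + 2 + 2 + 2 → $12 + $12 + $12 + $12 + $12 = $60.

60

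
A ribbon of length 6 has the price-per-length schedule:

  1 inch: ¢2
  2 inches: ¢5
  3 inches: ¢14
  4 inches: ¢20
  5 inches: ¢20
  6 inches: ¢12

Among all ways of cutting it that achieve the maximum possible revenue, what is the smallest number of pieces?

Consider every possible first cut. r[k] is the best of p[i]+r[k−i] over all sellable i≤k.
r[1] = 2
r[2] = 5
r[3] = 14
r[4] = 20
r[5] = 22  (first piece 1, then r[4]=20)
r[6] = 28  (first piece 3, then r[3]=14)
Maximum revenue is ¢28.
Now minimize piece count subject to staying optimal: for each k, pieces[k] = 1 + min over i with p[i]+r[k−i]=r[k] of pieces[k−i].
pieces[3] = 1
pieces[4] = 1
pieces[5] = 2
pieces[6] = 2

2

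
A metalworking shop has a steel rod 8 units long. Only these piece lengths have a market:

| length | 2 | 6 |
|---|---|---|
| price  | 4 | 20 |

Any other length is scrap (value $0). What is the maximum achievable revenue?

Let f[k] be the best obtainable value from length k. For each k, try every first piece i and keep the best of price[i] + f[k−i].
f[1] = 0
f[2] = 4
f[3] = 4
f[4] = 8  (first piece 2, then f[2]=4)
f[5] = 8
f[6] = 20
f[7] = 20
f[8] = 24  (first piece 2, then f[6]=20)
One optimal cutting: 6 + 2 → $24.

24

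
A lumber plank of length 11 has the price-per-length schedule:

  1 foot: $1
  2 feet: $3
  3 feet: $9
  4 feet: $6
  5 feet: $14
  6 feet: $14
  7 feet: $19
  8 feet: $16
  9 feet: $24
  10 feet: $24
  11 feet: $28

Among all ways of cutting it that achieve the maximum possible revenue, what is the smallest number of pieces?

3

Consider every possible first cut. r[k] is the best of p[i]+r[k−i] over all sellable i≤k.
r[1] = 1
r[2] = max(1+1, 3+0) = 3
r[3] = max(1+3, 3+1, 9+0) = 9
r[4] = max(1+9, 3+3, 9+1, 6+0) = 10
r[5] = max(1+10, 3+9, 9+3, 6+1, 14+0) = 14
r[6] = max(1+14, 3+10, 9+9, 6+3, 14+1, 14+0) = 18
r[7] = max(1+18, 3+14, 9+10, …, 14+1, 19+0) = 19
r[8] = max(1+19, 3+18, 9+14, …, 19+1, 16+0) = 23
r[9] = max(1+23, 3+19, 9+18, …, 16+1, 24+0) = 27
r[10] = max(1+27, 3+23, 9+19, …, 24+1, 24+0) = 28
r[11] = max(1+28, 3+27, 9+23, …, 24+1, 28+0) = 32
Maximum revenue is $32.
Now minimize piece count subject to staying optimal: for each k, pieces[k] = 1 + min over i with p[i]+r[k−i]=r[k] of pieces[k−i].
pieces[8] = 2
pieces[9] = 3
pieces[10] = 2
pieces[11] = 3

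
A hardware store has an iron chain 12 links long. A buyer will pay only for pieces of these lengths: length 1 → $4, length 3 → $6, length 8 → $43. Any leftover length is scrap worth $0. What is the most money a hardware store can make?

59

Consider every possible first cut. f[k] is the best of p[i]+f[k−i] over all sellable i≤k.
f[1] = 4
f[2] = 8  (first piece 1, then f[1]=4)
f[3] = 12  (first piece 1, then f[2]=8)
f[4] = 16  (first piece 1, then f[3]=12)
f[5] = 20  (first piece 1, then f[4]=16)
f[6] = 24  (first piece 1, then f[5]=20)
f[7] = 28  (first piece 1, then f[6]=24)
f[8] = 43
f[9] = 47  (first piece 1, then f[8]=43)
f[10] = 51  (first piece 1, then f[9]=47)
f[11] = 55  (first piece 1, then f[10]=51)
f[12] = 59  (first piece 1, then f[11]=55)
One optimal cutting: 8 + 1 + 1 + 1 + 1 → $59.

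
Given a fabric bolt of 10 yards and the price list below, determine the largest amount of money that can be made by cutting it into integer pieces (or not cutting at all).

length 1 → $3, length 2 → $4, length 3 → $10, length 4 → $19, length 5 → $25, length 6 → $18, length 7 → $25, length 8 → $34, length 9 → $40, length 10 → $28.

Let r[k] be the best obtainable value from length k. For each k, try every first piece i and keep the best of price[i] + r[k−i].
r[1] = 3
r[2] = max(3+3, 4+0) = 6
r[3] = max(3+6, 4+3, 10+0) = 10
r[4] = max(3+10, 4+6, 10+3, 19+0) = 19
r[5] = max(3+19, 4+10, 10+6, 19+3, 25+0) = 25
r[6] = max(3+25, 4+19, 10+10, 19+6, 25+3, 18+0) = 28
r[7] = max(3+28, 4+25, 10+19, …, 18+3, 25+0) = 31
r[8] = max(3+31, 4+28, 10+25, …, 25+3, 34+0) = 38
r[9] = max(3+38, 4+31, 10+28, …, 34+3, 40+0) = 44
r[10] = max(3+44, 4+38, 10+31, …, 40+3, 28+0) = 50
One optimal cutting: 5 + 5 → $25 + $25 = $50.

50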